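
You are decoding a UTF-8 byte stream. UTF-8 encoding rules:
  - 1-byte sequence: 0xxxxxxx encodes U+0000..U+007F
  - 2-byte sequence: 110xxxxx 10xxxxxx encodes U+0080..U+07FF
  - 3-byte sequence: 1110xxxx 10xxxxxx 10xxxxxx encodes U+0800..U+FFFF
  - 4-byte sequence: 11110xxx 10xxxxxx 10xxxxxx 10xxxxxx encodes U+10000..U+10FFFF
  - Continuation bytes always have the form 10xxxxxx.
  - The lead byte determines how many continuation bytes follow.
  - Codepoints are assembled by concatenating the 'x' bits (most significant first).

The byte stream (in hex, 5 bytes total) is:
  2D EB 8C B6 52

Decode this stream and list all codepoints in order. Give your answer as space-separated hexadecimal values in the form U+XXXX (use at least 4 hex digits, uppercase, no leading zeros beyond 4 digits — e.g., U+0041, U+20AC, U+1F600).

Answer: U+002D U+B336 U+0052

Derivation:
Byte[0]=2D: 1-byte ASCII. cp=U+002D
Byte[1]=EB: 3-byte lead, need 2 cont bytes. acc=0xB
Byte[2]=8C: continuation. acc=(acc<<6)|0x0C=0x2CC
Byte[3]=B6: continuation. acc=(acc<<6)|0x36=0xB336
Completed: cp=U+B336 (starts at byte 1)
Byte[4]=52: 1-byte ASCII. cp=U+0052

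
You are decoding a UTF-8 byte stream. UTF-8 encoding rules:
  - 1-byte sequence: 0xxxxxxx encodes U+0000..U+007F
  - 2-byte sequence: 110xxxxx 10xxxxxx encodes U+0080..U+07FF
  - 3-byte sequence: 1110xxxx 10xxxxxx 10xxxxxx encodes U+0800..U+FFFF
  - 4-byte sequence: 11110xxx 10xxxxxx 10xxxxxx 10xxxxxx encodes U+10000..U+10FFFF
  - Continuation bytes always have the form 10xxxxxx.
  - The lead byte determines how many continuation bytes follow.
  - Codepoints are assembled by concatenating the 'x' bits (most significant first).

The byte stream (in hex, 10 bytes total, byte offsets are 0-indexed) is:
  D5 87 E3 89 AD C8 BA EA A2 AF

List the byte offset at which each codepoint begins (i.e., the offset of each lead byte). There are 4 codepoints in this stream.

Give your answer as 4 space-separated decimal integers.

Byte[0]=D5: 2-byte lead, need 1 cont bytes. acc=0x15
Byte[1]=87: continuation. acc=(acc<<6)|0x07=0x547
Completed: cp=U+0547 (starts at byte 0)
Byte[2]=E3: 3-byte lead, need 2 cont bytes. acc=0x3
Byte[3]=89: continuation. acc=(acc<<6)|0x09=0xC9
Byte[4]=AD: continuation. acc=(acc<<6)|0x2D=0x326D
Completed: cp=U+326D (starts at byte 2)
Byte[5]=C8: 2-byte lead, need 1 cont bytes. acc=0x8
Byte[6]=BA: continuation. acc=(acc<<6)|0x3A=0x23A
Completed: cp=U+023A (starts at byte 5)
Byte[7]=EA: 3-byte lead, need 2 cont bytes. acc=0xA
Byte[8]=A2: continuation. acc=(acc<<6)|0x22=0x2A2
Byte[9]=AF: continuation. acc=(acc<<6)|0x2F=0xA8AF
Completed: cp=U+A8AF (starts at byte 7)

Answer: 0 2 5 7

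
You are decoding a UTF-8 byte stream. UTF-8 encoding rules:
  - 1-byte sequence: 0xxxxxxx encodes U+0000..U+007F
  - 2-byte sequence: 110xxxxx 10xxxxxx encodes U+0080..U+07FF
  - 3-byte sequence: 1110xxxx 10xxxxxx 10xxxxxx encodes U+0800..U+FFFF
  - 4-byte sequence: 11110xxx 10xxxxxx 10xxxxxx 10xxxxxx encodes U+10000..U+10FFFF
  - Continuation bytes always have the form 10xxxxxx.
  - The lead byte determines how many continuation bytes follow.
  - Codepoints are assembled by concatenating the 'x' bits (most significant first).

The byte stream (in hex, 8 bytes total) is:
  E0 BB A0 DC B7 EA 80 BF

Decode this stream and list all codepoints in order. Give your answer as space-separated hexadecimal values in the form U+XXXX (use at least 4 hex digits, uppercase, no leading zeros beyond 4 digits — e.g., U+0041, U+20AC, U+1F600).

Answer: U+0EE0 U+0737 U+A03F

Derivation:
Byte[0]=E0: 3-byte lead, need 2 cont bytes. acc=0x0
Byte[1]=BB: continuation. acc=(acc<<6)|0x3B=0x3B
Byte[2]=A0: continuation. acc=(acc<<6)|0x20=0xEE0
Completed: cp=U+0EE0 (starts at byte 0)
Byte[3]=DC: 2-byte lead, need 1 cont bytes. acc=0x1C
Byte[4]=B7: continuation. acc=(acc<<6)|0x37=0x737
Completed: cp=U+0737 (starts at byte 3)
Byte[5]=EA: 3-byte lead, need 2 cont bytes. acc=0xA
Byte[6]=80: continuation. acc=(acc<<6)|0x00=0x280
Byte[7]=BF: continuation. acc=(acc<<6)|0x3F=0xA03F
Completed: cp=U+A03F (starts at byte 5)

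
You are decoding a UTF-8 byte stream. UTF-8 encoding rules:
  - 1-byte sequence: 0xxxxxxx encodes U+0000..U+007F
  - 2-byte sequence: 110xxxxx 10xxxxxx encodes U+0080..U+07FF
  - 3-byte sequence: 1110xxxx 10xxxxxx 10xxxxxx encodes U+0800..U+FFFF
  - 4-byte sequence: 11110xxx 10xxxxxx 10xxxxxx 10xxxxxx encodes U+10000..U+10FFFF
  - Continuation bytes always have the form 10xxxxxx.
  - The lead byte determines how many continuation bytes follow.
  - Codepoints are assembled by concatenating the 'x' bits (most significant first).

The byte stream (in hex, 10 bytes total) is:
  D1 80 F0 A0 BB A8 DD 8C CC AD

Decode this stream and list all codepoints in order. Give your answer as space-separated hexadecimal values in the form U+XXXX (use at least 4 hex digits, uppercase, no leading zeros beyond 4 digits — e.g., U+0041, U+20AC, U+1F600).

Answer: U+0440 U+20EE8 U+074C U+032D

Derivation:
Byte[0]=D1: 2-byte lead, need 1 cont bytes. acc=0x11
Byte[1]=80: continuation. acc=(acc<<6)|0x00=0x440
Completed: cp=U+0440 (starts at byte 0)
Byte[2]=F0: 4-byte lead, need 3 cont bytes. acc=0x0
Byte[3]=A0: continuation. acc=(acc<<6)|0x20=0x20
Byte[4]=BB: continuation. acc=(acc<<6)|0x3B=0x83B
Byte[5]=A8: continuation. acc=(acc<<6)|0x28=0x20EE8
Completed: cp=U+20EE8 (starts at byte 2)
Byte[6]=DD: 2-byte lead, need 1 cont bytes. acc=0x1D
Byte[7]=8C: continuation. acc=(acc<<6)|0x0C=0x74C
Completed: cp=U+074C (starts at byte 6)
Byte[8]=CC: 2-byte lead, need 1 cont bytes. acc=0xC
Byte[9]=AD: continuation. acc=(acc<<6)|0x2D=0x32D
Completed: cp=U+032D (starts at byte 8)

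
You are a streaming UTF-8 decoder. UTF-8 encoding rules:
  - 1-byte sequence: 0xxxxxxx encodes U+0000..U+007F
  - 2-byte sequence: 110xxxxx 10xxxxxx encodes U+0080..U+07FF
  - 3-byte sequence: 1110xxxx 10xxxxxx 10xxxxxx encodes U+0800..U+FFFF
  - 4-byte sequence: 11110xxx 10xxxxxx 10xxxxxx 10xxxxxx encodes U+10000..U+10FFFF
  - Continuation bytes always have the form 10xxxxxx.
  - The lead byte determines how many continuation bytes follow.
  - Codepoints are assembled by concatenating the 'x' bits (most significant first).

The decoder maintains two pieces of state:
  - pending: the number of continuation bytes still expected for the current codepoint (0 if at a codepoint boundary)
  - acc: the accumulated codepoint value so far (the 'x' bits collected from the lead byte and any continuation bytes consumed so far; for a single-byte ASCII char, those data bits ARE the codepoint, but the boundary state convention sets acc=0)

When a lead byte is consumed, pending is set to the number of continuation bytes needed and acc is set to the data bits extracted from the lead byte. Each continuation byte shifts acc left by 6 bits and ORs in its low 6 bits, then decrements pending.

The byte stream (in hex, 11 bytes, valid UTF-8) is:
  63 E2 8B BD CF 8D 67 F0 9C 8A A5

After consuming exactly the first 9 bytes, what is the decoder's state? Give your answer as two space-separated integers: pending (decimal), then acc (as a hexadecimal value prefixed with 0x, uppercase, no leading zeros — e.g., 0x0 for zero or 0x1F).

Byte[0]=63: 1-byte. pending=0, acc=0x0
Byte[1]=E2: 3-byte lead. pending=2, acc=0x2
Byte[2]=8B: continuation. acc=(acc<<6)|0x0B=0x8B, pending=1
Byte[3]=BD: continuation. acc=(acc<<6)|0x3D=0x22FD, pending=0
Byte[4]=CF: 2-byte lead. pending=1, acc=0xF
Byte[5]=8D: continuation. acc=(acc<<6)|0x0D=0x3CD, pending=0
Byte[6]=67: 1-byte. pending=0, acc=0x0
Byte[7]=F0: 4-byte lead. pending=3, acc=0x0
Byte[8]=9C: continuation. acc=(acc<<6)|0x1C=0x1C, pending=2

Answer: 2 0x1C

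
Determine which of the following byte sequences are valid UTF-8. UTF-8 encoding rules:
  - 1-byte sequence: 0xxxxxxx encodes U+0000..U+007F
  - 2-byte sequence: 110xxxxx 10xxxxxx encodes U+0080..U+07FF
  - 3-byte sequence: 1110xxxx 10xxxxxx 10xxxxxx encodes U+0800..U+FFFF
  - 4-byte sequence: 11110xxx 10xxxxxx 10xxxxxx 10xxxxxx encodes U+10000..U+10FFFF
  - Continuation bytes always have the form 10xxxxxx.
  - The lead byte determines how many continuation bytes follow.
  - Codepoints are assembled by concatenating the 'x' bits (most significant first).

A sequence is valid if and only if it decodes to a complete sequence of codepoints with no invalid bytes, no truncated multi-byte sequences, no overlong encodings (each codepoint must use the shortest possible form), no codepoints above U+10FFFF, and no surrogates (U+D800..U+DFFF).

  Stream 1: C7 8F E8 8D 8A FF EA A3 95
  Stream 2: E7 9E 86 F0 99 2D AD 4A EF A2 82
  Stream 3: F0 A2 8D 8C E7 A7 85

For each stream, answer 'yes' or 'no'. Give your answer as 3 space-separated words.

Stream 1: error at byte offset 5. INVALID
Stream 2: error at byte offset 5. INVALID
Stream 3: decodes cleanly. VALID

Answer: no no yes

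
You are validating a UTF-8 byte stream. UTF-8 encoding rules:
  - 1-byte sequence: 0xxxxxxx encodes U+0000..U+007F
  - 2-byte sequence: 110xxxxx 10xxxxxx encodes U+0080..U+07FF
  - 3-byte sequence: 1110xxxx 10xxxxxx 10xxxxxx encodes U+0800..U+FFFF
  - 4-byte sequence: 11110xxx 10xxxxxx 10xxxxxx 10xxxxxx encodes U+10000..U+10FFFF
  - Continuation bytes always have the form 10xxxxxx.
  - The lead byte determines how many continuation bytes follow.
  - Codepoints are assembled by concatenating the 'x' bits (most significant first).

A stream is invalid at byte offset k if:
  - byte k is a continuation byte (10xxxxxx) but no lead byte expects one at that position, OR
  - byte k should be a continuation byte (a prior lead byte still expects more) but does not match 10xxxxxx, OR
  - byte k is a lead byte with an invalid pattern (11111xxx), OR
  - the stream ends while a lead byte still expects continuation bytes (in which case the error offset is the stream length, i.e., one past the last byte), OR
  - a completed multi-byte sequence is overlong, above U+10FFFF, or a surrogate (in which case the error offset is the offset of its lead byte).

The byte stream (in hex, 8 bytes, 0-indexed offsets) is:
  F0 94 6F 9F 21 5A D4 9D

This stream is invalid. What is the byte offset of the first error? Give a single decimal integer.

Answer: 2

Derivation:
Byte[0]=F0: 4-byte lead, need 3 cont bytes. acc=0x0
Byte[1]=94: continuation. acc=(acc<<6)|0x14=0x14
Byte[2]=6F: expected 10xxxxxx continuation. INVALID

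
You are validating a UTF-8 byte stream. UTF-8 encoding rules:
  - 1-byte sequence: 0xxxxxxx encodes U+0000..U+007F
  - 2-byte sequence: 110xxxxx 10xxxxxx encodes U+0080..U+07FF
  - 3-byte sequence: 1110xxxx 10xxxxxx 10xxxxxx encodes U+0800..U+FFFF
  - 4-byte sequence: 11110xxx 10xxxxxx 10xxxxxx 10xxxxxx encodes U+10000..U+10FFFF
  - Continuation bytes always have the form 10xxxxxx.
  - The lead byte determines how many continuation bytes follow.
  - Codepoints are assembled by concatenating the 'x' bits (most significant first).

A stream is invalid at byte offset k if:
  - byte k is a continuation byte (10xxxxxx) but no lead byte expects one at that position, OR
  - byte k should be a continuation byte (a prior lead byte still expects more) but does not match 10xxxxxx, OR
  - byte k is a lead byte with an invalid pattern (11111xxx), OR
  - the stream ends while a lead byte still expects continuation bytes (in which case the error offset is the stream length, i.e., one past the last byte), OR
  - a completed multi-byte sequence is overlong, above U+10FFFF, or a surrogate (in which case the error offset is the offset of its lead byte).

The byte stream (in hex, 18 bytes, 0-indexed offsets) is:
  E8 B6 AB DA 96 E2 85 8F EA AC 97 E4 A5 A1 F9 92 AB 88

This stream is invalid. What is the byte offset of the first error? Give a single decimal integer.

Answer: 14

Derivation:
Byte[0]=E8: 3-byte lead, need 2 cont bytes. acc=0x8
Byte[1]=B6: continuation. acc=(acc<<6)|0x36=0x236
Byte[2]=AB: continuation. acc=(acc<<6)|0x2B=0x8DAB
Completed: cp=U+8DAB (starts at byte 0)
Byte[3]=DA: 2-byte lead, need 1 cont bytes. acc=0x1A
Byte[4]=96: continuation. acc=(acc<<6)|0x16=0x696
Completed: cp=U+0696 (starts at byte 3)
Byte[5]=E2: 3-byte lead, need 2 cont bytes. acc=0x2
Byte[6]=85: continuation. acc=(acc<<6)|0x05=0x85
Byte[7]=8F: continuation. acc=(acc<<6)|0x0F=0x214F
Completed: cp=U+214F (starts at byte 5)
Byte[8]=EA: 3-byte lead, need 2 cont bytes. acc=0xA
Byte[9]=AC: continuation. acc=(acc<<6)|0x2C=0x2AC
Byte[10]=97: continuation. acc=(acc<<6)|0x17=0xAB17
Completed: cp=U+AB17 (starts at byte 8)
Byte[11]=E4: 3-byte lead, need 2 cont bytes. acc=0x4
Byte[12]=A5: continuation. acc=(acc<<6)|0x25=0x125
Byte[13]=A1: continuation. acc=(acc<<6)|0x21=0x4961
Completed: cp=U+4961 (starts at byte 11)
Byte[14]=F9: INVALID lead byte (not 0xxx/110x/1110/11110)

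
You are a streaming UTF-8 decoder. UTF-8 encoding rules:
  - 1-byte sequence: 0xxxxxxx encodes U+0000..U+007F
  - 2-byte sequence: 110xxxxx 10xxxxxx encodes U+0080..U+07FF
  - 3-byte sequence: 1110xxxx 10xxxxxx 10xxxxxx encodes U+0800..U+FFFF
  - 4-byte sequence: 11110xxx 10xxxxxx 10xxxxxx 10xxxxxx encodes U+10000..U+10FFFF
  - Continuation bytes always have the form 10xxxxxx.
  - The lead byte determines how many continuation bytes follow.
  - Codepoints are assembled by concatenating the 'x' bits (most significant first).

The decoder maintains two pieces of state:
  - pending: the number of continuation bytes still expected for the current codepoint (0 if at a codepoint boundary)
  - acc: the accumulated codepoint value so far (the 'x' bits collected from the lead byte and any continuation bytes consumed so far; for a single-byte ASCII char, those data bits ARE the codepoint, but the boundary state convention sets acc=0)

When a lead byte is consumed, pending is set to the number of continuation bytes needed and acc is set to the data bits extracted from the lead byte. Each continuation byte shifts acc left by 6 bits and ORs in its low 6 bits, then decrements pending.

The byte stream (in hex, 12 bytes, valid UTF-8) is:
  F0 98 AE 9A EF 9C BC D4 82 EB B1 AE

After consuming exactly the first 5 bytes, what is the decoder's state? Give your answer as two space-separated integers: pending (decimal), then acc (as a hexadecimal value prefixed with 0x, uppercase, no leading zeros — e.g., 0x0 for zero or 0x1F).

Answer: 2 0xF

Derivation:
Byte[0]=F0: 4-byte lead. pending=3, acc=0x0
Byte[1]=98: continuation. acc=(acc<<6)|0x18=0x18, pending=2
Byte[2]=AE: continuation. acc=(acc<<6)|0x2E=0x62E, pending=1
Byte[3]=9A: continuation. acc=(acc<<6)|0x1A=0x18B9A, pending=0
Byte[4]=EF: 3-byte lead. pending=2, acc=0xF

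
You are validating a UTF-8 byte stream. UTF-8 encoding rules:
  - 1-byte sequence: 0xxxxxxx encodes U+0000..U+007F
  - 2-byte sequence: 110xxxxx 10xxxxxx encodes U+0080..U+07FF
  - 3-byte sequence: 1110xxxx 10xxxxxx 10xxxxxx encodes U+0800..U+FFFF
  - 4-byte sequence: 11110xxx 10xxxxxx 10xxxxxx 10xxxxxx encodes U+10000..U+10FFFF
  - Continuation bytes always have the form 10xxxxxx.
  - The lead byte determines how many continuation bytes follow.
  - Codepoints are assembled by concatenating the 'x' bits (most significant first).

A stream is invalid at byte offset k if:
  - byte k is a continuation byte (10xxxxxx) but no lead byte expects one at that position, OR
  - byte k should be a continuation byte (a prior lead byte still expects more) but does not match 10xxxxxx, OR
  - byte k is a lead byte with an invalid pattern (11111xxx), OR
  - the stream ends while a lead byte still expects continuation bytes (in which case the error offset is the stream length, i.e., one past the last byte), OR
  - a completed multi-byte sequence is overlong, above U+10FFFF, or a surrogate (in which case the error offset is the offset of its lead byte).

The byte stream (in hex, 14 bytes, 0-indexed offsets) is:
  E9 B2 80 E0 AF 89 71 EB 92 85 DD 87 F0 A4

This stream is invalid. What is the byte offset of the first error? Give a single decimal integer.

Answer: 14

Derivation:
Byte[0]=E9: 3-byte lead, need 2 cont bytes. acc=0x9
Byte[1]=B2: continuation. acc=(acc<<6)|0x32=0x272
Byte[2]=80: continuation. acc=(acc<<6)|0x00=0x9C80
Completed: cp=U+9C80 (starts at byte 0)
Byte[3]=E0: 3-byte lead, need 2 cont bytes. acc=0x0
Byte[4]=AF: continuation. acc=(acc<<6)|0x2F=0x2F
Byte[5]=89: continuation. acc=(acc<<6)|0x09=0xBC9
Completed: cp=U+0BC9 (starts at byte 3)
Byte[6]=71: 1-byte ASCII. cp=U+0071
Byte[7]=EB: 3-byte lead, need 2 cont bytes. acc=0xB
Byte[8]=92: continuation. acc=(acc<<6)|0x12=0x2D2
Byte[9]=85: continuation. acc=(acc<<6)|0x05=0xB485
Completed: cp=U+B485 (starts at byte 7)
Byte[10]=DD: 2-byte lead, need 1 cont bytes. acc=0x1D
Byte[11]=87: continuation. acc=(acc<<6)|0x07=0x747
Completed: cp=U+0747 (starts at byte 10)
Byte[12]=F0: 4-byte lead, need 3 cont bytes. acc=0x0
Byte[13]=A4: continuation. acc=(acc<<6)|0x24=0x24
Byte[14]: stream ended, expected continuation. INVALID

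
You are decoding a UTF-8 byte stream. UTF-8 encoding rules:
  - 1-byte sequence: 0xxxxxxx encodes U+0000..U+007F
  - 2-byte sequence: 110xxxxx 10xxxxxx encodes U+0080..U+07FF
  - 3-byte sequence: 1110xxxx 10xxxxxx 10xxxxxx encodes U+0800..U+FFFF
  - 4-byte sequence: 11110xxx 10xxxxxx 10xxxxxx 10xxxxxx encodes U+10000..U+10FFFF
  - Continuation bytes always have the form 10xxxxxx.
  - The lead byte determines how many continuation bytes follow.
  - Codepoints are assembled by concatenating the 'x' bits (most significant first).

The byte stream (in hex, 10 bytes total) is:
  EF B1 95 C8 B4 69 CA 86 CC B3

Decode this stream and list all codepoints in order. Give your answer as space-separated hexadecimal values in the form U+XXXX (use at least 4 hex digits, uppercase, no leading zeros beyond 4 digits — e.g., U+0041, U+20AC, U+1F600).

Answer: U+FC55 U+0234 U+0069 U+0286 U+0333

Derivation:
Byte[0]=EF: 3-byte lead, need 2 cont bytes. acc=0xF
Byte[1]=B1: continuation. acc=(acc<<6)|0x31=0x3F1
Byte[2]=95: continuation. acc=(acc<<6)|0x15=0xFC55
Completed: cp=U+FC55 (starts at byte 0)
Byte[3]=C8: 2-byte lead, need 1 cont bytes. acc=0x8
Byte[4]=B4: continuation. acc=(acc<<6)|0x34=0x234
Completed: cp=U+0234 (starts at byte 3)
Byte[5]=69: 1-byte ASCII. cp=U+0069
Byte[6]=CA: 2-byte lead, need 1 cont bytes. acc=0xA
Byte[7]=86: continuation. acc=(acc<<6)|0x06=0x286
Completed: cp=U+0286 (starts at byte 6)
Byte[8]=CC: 2-byte lead, need 1 cont bytes. acc=0xC
Byte[9]=B3: continuation. acc=(acc<<6)|0x33=0x333
Completed: cp=U+0333 (starts at byte 8)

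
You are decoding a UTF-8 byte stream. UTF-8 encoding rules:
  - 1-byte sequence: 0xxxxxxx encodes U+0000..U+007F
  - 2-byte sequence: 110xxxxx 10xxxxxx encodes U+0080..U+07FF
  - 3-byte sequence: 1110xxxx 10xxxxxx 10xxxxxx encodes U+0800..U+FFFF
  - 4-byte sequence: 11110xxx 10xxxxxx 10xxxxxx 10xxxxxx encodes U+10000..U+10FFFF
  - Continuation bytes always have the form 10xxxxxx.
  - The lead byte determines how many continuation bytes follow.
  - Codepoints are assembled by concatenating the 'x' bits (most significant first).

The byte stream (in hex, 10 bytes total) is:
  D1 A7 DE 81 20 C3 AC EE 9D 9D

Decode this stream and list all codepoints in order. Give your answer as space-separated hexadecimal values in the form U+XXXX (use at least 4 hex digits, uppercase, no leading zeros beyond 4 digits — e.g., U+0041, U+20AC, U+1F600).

Byte[0]=D1: 2-byte lead, need 1 cont bytes. acc=0x11
Byte[1]=A7: continuation. acc=(acc<<6)|0x27=0x467
Completed: cp=U+0467 (starts at byte 0)
Byte[2]=DE: 2-byte lead, need 1 cont bytes. acc=0x1E
Byte[3]=81: continuation. acc=(acc<<6)|0x01=0x781
Completed: cp=U+0781 (starts at byte 2)
Byte[4]=20: 1-byte ASCII. cp=U+0020
Byte[5]=C3: 2-byte lead, need 1 cont bytes. acc=0x3
Byte[6]=AC: continuation. acc=(acc<<6)|0x2C=0xEC
Completed: cp=U+00EC (starts at byte 5)
Byte[7]=EE: 3-byte lead, need 2 cont bytes. acc=0xE
Byte[8]=9D: continuation. acc=(acc<<6)|0x1D=0x39D
Byte[9]=9D: continuation. acc=(acc<<6)|0x1D=0xE75D
Completed: cp=U+E75D (starts at byte 7)

Answer: U+0467 U+0781 U+0020 U+00EC U+E75D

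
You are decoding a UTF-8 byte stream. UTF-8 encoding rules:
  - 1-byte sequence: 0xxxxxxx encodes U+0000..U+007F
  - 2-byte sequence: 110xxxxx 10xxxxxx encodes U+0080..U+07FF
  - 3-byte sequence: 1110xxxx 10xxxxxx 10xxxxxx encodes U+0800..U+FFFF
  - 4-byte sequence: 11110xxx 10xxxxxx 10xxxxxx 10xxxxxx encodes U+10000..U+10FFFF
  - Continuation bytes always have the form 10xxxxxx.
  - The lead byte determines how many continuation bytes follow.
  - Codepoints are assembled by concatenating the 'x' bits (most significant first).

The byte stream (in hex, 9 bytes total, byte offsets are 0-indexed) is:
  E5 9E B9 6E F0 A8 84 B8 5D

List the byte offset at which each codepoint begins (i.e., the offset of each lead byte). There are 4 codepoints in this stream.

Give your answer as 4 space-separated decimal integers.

Byte[0]=E5: 3-byte lead, need 2 cont bytes. acc=0x5
Byte[1]=9E: continuation. acc=(acc<<6)|0x1E=0x15E
Byte[2]=B9: continuation. acc=(acc<<6)|0x39=0x57B9
Completed: cp=U+57B9 (starts at byte 0)
Byte[3]=6E: 1-byte ASCII. cp=U+006E
Byte[4]=F0: 4-byte lead, need 3 cont bytes. acc=0x0
Byte[5]=A8: continuation. acc=(acc<<6)|0x28=0x28
Byte[6]=84: continuation. acc=(acc<<6)|0x04=0xA04
Byte[7]=B8: continuation. acc=(acc<<6)|0x38=0x28138
Completed: cp=U+28138 (starts at byte 4)
Byte[8]=5D: 1-byte ASCII. cp=U+005D

Answer: 0 3 4 8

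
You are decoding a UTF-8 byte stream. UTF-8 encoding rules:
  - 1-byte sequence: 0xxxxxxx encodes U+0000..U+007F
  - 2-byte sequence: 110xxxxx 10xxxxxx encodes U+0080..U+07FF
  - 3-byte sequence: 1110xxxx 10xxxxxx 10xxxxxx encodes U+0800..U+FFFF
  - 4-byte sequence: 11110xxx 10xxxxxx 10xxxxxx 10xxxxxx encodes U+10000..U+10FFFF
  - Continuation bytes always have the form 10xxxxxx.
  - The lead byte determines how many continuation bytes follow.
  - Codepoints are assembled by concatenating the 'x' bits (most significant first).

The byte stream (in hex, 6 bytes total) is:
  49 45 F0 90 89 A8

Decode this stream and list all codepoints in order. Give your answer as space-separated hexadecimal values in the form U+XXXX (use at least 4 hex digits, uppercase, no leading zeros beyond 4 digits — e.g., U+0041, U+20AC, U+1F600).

Byte[0]=49: 1-byte ASCII. cp=U+0049
Byte[1]=45: 1-byte ASCII. cp=U+0045
Byte[2]=F0: 4-byte lead, need 3 cont bytes. acc=0x0
Byte[3]=90: continuation. acc=(acc<<6)|0x10=0x10
Byte[4]=89: continuation. acc=(acc<<6)|0x09=0x409
Byte[5]=A8: continuation. acc=(acc<<6)|0x28=0x10268
Completed: cp=U+10268 (starts at byte 2)

Answer: U+0049 U+0045 U+10268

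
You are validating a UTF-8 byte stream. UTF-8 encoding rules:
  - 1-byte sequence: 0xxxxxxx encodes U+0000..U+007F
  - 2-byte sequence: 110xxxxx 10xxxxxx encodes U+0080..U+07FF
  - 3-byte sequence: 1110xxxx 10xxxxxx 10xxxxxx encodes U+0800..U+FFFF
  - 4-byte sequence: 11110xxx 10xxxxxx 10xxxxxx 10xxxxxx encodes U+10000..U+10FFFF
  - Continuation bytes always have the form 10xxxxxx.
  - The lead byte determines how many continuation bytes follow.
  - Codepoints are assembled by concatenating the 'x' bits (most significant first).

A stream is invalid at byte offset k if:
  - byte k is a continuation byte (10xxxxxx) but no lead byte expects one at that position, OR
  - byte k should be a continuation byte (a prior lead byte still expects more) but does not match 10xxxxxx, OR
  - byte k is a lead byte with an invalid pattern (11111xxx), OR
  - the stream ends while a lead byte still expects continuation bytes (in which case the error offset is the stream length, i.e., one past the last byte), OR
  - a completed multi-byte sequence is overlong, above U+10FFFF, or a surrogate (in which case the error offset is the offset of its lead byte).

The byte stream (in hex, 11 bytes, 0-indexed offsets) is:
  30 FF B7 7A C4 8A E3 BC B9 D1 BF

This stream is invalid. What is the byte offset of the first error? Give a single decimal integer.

Answer: 1

Derivation:
Byte[0]=30: 1-byte ASCII. cp=U+0030
Byte[1]=FF: INVALID lead byte (not 0xxx/110x/1110/11110)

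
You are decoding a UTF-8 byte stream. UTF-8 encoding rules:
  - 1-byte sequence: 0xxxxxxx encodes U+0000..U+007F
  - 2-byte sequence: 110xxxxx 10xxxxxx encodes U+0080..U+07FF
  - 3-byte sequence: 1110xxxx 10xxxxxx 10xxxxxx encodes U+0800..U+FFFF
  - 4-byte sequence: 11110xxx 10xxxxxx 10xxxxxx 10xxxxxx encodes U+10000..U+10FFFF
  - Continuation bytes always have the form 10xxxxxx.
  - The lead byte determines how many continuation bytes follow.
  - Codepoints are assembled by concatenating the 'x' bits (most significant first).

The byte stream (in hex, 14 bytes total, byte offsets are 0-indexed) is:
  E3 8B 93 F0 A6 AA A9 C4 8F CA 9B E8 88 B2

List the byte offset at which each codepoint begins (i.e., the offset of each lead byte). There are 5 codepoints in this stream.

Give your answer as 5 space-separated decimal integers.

Byte[0]=E3: 3-byte lead, need 2 cont bytes. acc=0x3
Byte[1]=8B: continuation. acc=(acc<<6)|0x0B=0xCB
Byte[2]=93: continuation. acc=(acc<<6)|0x13=0x32D3
Completed: cp=U+32D3 (starts at byte 0)
Byte[3]=F0: 4-byte lead, need 3 cont bytes. acc=0x0
Byte[4]=A6: continuation. acc=(acc<<6)|0x26=0x26
Byte[5]=AA: continuation. acc=(acc<<6)|0x2A=0x9AA
Byte[6]=A9: continuation. acc=(acc<<6)|0x29=0x26AA9
Completed: cp=U+26AA9 (starts at byte 3)
Byte[7]=C4: 2-byte lead, need 1 cont bytes. acc=0x4
Byte[8]=8F: continuation. acc=(acc<<6)|0x0F=0x10F
Completed: cp=U+010F (starts at byte 7)
Byte[9]=CA: 2-byte lead, need 1 cont bytes. acc=0xA
Byte[10]=9B: continuation. acc=(acc<<6)|0x1B=0x29B
Completed: cp=U+029B (starts at byte 9)
Byte[11]=E8: 3-byte lead, need 2 cont bytes. acc=0x8
Byte[12]=88: continuation. acc=(acc<<6)|0x08=0x208
Byte[13]=B2: continuation. acc=(acc<<6)|0x32=0x8232
Completed: cp=U+8232 (starts at byte 11)

Answer: 0 3 7 9 11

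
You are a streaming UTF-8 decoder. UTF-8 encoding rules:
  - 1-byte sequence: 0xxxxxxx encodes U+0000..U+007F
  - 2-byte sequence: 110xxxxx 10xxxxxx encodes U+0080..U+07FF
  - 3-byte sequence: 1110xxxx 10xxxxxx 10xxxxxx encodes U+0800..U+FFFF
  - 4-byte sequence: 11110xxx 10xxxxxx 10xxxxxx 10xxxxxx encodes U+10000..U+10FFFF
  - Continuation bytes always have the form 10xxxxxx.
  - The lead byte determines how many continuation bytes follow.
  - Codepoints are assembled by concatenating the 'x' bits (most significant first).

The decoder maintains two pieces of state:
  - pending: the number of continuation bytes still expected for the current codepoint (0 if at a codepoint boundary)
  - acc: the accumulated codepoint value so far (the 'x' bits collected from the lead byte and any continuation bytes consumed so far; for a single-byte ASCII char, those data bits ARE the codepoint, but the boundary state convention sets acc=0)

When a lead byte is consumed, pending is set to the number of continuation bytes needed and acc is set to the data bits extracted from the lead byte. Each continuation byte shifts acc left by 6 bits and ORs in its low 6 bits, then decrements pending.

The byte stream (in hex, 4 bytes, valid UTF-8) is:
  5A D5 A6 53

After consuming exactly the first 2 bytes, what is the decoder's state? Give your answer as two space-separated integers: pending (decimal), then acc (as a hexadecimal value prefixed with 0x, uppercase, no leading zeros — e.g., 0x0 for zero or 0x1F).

Byte[0]=5A: 1-byte. pending=0, acc=0x0
Byte[1]=D5: 2-byte lead. pending=1, acc=0x15

Answer: 1 0x15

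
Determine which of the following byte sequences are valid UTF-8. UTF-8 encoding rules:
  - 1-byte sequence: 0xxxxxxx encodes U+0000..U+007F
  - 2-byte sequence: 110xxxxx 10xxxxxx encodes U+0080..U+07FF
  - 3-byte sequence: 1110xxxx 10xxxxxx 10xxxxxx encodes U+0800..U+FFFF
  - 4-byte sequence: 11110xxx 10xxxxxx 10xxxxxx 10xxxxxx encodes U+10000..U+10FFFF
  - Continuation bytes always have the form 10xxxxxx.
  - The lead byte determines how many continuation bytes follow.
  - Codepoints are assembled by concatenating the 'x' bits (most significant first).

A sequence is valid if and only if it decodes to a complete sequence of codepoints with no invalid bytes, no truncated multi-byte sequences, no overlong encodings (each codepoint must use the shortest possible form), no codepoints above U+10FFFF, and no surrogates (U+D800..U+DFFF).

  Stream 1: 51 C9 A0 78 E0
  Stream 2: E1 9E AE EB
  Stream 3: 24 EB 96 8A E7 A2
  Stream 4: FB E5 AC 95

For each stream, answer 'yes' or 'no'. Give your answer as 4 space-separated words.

Answer: no no no no

Derivation:
Stream 1: error at byte offset 5. INVALID
Stream 2: error at byte offset 4. INVALID
Stream 3: error at byte offset 6. INVALID
Stream 4: error at byte offset 0. INVALID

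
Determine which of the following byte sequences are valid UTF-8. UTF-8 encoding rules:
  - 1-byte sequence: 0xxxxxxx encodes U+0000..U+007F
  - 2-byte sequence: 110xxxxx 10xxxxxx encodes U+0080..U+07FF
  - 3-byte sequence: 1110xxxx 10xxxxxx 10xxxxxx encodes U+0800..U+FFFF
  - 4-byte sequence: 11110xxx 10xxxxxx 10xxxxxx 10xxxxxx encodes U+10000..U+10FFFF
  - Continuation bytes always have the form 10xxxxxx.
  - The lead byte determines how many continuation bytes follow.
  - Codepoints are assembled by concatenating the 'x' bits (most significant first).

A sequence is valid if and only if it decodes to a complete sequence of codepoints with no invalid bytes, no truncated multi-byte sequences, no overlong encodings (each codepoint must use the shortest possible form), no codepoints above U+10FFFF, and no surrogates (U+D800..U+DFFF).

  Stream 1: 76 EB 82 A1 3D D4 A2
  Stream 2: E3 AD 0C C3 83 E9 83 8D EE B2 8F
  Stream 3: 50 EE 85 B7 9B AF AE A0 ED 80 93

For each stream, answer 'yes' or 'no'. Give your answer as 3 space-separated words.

Answer: yes no no

Derivation:
Stream 1: decodes cleanly. VALID
Stream 2: error at byte offset 2. INVALID
Stream 3: error at byte offset 4. INVALID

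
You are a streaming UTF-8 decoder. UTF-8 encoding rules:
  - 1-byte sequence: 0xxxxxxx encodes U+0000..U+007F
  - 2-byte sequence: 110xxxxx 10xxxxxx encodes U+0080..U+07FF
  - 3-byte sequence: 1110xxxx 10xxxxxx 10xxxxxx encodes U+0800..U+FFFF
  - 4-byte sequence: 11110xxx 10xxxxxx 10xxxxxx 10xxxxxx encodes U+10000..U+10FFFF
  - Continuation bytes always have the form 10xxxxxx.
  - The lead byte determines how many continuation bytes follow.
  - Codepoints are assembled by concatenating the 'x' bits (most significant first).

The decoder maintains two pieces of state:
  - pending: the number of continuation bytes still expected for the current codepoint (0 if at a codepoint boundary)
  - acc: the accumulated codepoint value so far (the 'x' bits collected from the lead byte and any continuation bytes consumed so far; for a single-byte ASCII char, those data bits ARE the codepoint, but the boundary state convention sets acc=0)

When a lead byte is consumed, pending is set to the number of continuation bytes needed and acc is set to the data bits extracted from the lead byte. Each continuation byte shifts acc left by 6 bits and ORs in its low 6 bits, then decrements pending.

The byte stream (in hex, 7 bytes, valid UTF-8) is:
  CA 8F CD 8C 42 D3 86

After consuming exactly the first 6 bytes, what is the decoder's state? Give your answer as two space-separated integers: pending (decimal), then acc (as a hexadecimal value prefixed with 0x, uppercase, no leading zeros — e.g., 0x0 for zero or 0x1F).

Answer: 1 0x13

Derivation:
Byte[0]=CA: 2-byte lead. pending=1, acc=0xA
Byte[1]=8F: continuation. acc=(acc<<6)|0x0F=0x28F, pending=0
Byte[2]=CD: 2-byte lead. pending=1, acc=0xD
Byte[3]=8C: continuation. acc=(acc<<6)|0x0C=0x34C, pending=0
Byte[4]=42: 1-byte. pending=0, acc=0x0
Byte[5]=D3: 2-byte lead. pending=1, acc=0x13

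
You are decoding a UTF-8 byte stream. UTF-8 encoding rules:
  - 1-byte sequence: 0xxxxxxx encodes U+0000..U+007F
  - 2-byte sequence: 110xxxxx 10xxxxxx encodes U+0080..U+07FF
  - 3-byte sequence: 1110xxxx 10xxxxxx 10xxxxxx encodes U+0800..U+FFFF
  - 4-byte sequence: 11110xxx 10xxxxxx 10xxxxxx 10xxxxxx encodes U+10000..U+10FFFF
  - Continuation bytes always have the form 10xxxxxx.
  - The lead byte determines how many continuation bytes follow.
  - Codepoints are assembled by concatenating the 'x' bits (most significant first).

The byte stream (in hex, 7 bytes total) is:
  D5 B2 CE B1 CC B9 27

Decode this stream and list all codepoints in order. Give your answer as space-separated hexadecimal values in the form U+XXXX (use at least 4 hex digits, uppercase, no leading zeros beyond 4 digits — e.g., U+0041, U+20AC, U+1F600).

Byte[0]=D5: 2-byte lead, need 1 cont bytes. acc=0x15
Byte[1]=B2: continuation. acc=(acc<<6)|0x32=0x572
Completed: cp=U+0572 (starts at byte 0)
Byte[2]=CE: 2-byte lead, need 1 cont bytes. acc=0xE
Byte[3]=B1: continuation. acc=(acc<<6)|0x31=0x3B1
Completed: cp=U+03B1 (starts at byte 2)
Byte[4]=CC: 2-byte lead, need 1 cont bytes. acc=0xC
Byte[5]=B9: continuation. acc=(acc<<6)|0x39=0x339
Completed: cp=U+0339 (starts at byte 4)
Byte[6]=27: 1-byte ASCII. cp=U+0027

Answer: U+0572 U+03B1 U+0339 U+0027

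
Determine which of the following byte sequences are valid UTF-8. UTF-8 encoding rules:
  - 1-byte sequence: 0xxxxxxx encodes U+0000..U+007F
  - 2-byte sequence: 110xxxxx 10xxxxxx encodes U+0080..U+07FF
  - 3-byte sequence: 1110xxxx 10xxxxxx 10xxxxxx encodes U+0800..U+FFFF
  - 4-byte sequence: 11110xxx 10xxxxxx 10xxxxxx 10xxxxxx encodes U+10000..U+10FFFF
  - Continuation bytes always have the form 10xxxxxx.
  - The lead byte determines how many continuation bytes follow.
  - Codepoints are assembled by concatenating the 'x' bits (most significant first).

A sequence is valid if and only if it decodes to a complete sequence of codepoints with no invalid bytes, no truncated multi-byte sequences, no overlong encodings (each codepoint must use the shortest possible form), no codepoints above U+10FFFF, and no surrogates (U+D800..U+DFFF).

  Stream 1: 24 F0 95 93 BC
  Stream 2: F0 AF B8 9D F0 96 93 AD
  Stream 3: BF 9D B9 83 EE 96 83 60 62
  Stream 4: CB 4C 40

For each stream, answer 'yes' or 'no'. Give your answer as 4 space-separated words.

Stream 1: decodes cleanly. VALID
Stream 2: decodes cleanly. VALID
Stream 3: error at byte offset 0. INVALID
Stream 4: error at byte offset 1. INVALID

Answer: yes yes no no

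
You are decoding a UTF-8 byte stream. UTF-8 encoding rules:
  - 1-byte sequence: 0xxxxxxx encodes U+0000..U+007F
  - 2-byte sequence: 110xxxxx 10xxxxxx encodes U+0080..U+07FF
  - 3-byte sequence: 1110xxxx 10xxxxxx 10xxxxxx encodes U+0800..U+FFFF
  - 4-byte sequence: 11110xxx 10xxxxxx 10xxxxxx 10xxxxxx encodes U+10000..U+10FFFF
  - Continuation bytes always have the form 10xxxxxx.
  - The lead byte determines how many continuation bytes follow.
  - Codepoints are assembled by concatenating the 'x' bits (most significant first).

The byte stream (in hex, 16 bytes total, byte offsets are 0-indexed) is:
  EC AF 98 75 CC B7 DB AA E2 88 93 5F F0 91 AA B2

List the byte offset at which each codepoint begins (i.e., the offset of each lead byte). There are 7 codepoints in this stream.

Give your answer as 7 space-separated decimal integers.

Byte[0]=EC: 3-byte lead, need 2 cont bytes. acc=0xC
Byte[1]=AF: continuation. acc=(acc<<6)|0x2F=0x32F
Byte[2]=98: continuation. acc=(acc<<6)|0x18=0xCBD8
Completed: cp=U+CBD8 (starts at byte 0)
Byte[3]=75: 1-byte ASCII. cp=U+0075
Byte[4]=CC: 2-byte lead, need 1 cont bytes. acc=0xC
Byte[5]=B7: continuation. acc=(acc<<6)|0x37=0x337
Completed: cp=U+0337 (starts at byte 4)
Byte[6]=DB: 2-byte lead, need 1 cont bytes. acc=0x1B
Byte[7]=AA: continuation. acc=(acc<<6)|0x2A=0x6EA
Completed: cp=U+06EA (starts at byte 6)
Byte[8]=E2: 3-byte lead, need 2 cont bytes. acc=0x2
Byte[9]=88: continuation. acc=(acc<<6)|0x08=0x88
Byte[10]=93: continuation. acc=(acc<<6)|0x13=0x2213
Completed: cp=U+2213 (starts at byte 8)
Byte[11]=5F: 1-byte ASCII. cp=U+005F
Byte[12]=F0: 4-byte lead, need 3 cont bytes. acc=0x0
Byte[13]=91: continuation. acc=(acc<<6)|0x11=0x11
Byte[14]=AA: continuation. acc=(acc<<6)|0x2A=0x46A
Byte[15]=B2: continuation. acc=(acc<<6)|0x32=0x11AB2
Completed: cp=U+11AB2 (starts at byte 12)

Answer: 0 3 4 6 8 11 12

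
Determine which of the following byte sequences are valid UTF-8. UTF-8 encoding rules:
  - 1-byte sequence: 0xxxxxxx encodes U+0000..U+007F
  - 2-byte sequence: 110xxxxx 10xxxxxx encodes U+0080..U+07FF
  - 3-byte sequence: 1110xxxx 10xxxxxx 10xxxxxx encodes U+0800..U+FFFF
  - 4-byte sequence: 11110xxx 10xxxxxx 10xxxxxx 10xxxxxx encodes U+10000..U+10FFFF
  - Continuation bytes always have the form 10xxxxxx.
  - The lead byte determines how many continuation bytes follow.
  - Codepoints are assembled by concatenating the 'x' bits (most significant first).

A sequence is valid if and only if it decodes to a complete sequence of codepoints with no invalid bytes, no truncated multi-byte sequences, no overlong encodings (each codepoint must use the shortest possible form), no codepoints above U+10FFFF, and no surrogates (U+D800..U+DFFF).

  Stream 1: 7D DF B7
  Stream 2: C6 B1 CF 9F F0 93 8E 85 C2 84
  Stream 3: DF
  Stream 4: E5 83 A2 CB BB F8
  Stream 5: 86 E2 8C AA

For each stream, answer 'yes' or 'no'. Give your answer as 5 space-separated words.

Stream 1: decodes cleanly. VALID
Stream 2: decodes cleanly. VALID
Stream 3: error at byte offset 1. INVALID
Stream 4: error at byte offset 5. INVALID
Stream 5: error at byte offset 0. INVALID

Answer: yes yes no no no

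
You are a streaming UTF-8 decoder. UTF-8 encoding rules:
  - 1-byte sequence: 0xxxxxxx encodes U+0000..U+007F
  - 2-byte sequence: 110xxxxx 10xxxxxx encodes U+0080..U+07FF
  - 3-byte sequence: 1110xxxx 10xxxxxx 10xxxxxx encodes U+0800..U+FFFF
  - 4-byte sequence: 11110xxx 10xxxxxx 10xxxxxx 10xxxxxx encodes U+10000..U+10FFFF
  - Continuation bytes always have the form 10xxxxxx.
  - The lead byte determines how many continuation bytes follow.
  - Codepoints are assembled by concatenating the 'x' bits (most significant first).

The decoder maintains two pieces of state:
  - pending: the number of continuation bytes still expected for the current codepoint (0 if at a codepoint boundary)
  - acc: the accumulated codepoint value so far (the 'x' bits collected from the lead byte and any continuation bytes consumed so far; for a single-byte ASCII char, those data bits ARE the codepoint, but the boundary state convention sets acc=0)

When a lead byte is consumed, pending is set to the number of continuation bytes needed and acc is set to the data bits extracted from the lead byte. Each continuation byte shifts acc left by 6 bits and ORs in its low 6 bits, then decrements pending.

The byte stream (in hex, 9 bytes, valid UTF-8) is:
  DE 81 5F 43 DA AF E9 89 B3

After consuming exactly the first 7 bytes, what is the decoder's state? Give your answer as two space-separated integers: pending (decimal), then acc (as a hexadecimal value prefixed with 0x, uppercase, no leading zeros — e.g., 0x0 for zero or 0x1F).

Answer: 2 0x9

Derivation:
Byte[0]=DE: 2-byte lead. pending=1, acc=0x1E
Byte[1]=81: continuation. acc=(acc<<6)|0x01=0x781, pending=0
Byte[2]=5F: 1-byte. pending=0, acc=0x0
Byte[3]=43: 1-byte. pending=0, acc=0x0
Byte[4]=DA: 2-byte lead. pending=1, acc=0x1A
Byte[5]=AF: continuation. acc=(acc<<6)|0x2F=0x6AF, pending=0
Byte[6]=E9: 3-byte lead. pending=2, acc=0x9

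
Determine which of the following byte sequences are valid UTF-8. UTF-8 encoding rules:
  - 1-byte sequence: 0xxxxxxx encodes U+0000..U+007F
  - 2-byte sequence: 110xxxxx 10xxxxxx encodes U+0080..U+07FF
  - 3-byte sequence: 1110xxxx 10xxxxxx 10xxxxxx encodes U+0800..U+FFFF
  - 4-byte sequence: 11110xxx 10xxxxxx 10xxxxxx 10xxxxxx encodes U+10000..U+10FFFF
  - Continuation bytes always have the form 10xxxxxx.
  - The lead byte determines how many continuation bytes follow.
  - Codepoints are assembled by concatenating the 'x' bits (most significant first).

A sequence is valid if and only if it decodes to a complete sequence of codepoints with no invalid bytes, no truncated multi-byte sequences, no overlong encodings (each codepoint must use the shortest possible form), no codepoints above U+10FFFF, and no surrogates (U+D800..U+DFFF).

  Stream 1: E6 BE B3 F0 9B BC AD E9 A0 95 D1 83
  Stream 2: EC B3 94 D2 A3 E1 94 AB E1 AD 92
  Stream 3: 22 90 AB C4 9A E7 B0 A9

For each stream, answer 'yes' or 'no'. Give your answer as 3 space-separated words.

Answer: yes yes no

Derivation:
Stream 1: decodes cleanly. VALID
Stream 2: decodes cleanly. VALID
Stream 3: error at byte offset 1. INVALID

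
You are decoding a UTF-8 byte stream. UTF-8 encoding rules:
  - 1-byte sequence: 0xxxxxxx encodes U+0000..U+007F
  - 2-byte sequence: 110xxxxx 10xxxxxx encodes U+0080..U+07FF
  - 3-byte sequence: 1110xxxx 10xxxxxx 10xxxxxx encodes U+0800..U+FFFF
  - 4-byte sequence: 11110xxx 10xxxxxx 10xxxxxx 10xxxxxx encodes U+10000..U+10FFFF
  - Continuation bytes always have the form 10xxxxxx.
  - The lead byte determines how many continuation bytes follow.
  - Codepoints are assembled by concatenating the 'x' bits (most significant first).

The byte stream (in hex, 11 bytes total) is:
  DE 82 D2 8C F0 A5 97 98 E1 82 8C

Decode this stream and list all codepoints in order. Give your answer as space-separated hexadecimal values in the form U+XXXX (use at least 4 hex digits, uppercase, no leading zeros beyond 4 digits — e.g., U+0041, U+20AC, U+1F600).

Answer: U+0782 U+048C U+255D8 U+108C

Derivation:
Byte[0]=DE: 2-byte lead, need 1 cont bytes. acc=0x1E
Byte[1]=82: continuation. acc=(acc<<6)|0x02=0x782
Completed: cp=U+0782 (starts at byte 0)
Byte[2]=D2: 2-byte lead, need 1 cont bytes. acc=0x12
Byte[3]=8C: continuation. acc=(acc<<6)|0x0C=0x48C
Completed: cp=U+048C (starts at byte 2)
Byte[4]=F0: 4-byte lead, need 3 cont bytes. acc=0x0
Byte[5]=A5: continuation. acc=(acc<<6)|0x25=0x25
Byte[6]=97: continuation. acc=(acc<<6)|0x17=0x957
Byte[7]=98: continuation. acc=(acc<<6)|0x18=0x255D8
Completed: cp=U+255D8 (starts at byte 4)
Byte[8]=E1: 3-byte lead, need 2 cont bytes. acc=0x1
Byte[9]=82: continuation. acc=(acc<<6)|0x02=0x42
Byte[10]=8C: continuation. acc=(acc<<6)|0x0C=0x108C
Completed: cp=U+108C (starts at byte 8)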